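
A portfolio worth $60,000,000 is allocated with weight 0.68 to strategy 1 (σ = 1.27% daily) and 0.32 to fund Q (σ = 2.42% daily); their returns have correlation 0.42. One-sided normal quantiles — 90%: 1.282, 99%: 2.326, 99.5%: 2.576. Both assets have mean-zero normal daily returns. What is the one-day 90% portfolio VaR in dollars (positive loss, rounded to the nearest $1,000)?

$1,062,000

σ_p² = 0.68²·1.27² + 0.32²·2.42² + 2·0.42·0.68·0.32·1.27·2.42 = 1.9073 (%²).
σ_p = √1.9073 = 1.381%.
VaR = 1.282 × 1.381% = 1.770%; on $60,000,000 that is $1,062,000.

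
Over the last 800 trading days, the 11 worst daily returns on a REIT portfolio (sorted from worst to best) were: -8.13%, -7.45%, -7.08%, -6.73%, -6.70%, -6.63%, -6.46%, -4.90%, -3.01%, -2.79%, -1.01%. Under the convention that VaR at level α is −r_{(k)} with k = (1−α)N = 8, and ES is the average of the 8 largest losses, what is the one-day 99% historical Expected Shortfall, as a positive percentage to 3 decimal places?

6.760%

The 8 worst returns sum to -54.08%.
ES = −(-54.08%) / 8 = 6.76% ≈ 6.760%.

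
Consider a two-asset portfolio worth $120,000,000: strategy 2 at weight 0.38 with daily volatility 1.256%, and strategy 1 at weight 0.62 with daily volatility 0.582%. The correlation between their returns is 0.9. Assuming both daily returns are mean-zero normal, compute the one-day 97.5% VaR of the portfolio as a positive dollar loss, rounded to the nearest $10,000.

$1,920,000

σ_p² = 0.38²·1.256² + 0.62²·0.582² + 2·0.9·0.38·0.62·1.256·0.582 = 0.6680 (%²).
σ_p = √0.6680 = 0.817%.
At 97.5%, z = 1.960.
VaR = 1.960 × 0.817% = 1.601%; on $120,000,000 that is $1,921,200.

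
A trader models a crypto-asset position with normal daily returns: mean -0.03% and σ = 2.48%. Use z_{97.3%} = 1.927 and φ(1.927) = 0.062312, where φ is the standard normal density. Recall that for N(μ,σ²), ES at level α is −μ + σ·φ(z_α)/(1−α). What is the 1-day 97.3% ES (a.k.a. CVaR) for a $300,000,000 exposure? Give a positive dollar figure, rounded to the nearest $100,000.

Tail multiplier: φ(z)/(1−α) = 0.062312 / 0.027 = 2.308.
ES = −(-0.03%) + 2.48% × 2.308 = 5.754%.
On $300,000,000: 0.05754 × $300,000,000 = $17,262,000.

$17,300,000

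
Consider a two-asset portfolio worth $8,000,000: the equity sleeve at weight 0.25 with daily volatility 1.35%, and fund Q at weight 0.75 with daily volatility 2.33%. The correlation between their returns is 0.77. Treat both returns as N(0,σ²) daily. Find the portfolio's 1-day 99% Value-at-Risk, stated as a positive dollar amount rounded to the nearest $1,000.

$376,000

σ_p² = 0.25²·1.35² + 0.75²·2.33² + 2·0.77·0.25·0.75·1.35·2.33 = 4.0759 (%²).
σ_p = √4.0759 = 2.019%.
At 99%, z = 2.326.
VaR = 2.326 × 2.019% = 4.696%; on $8,000,000 that is $375,680.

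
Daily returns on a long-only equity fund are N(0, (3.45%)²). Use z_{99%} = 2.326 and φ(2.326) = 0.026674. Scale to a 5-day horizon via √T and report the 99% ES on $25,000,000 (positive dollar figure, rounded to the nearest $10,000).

σ_{5d} = 3.45% × √5 = 7.714%.
ES multiplier = φ(z)/(1−α) = 0.026674/0.01 = 2.667.
ES = 7.714% × 2.667 = 20.573%; on $25,000,000: $5,143,250.

$5,140,000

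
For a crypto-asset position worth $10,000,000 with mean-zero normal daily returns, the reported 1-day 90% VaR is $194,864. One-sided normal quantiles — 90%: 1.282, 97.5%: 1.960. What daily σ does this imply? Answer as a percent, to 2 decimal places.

VaR as a fraction: $194,864 / $10,000,000 = 1.949%.
σ = VaR / z = 1.949% / 1.282 = 1.520%.

1.52%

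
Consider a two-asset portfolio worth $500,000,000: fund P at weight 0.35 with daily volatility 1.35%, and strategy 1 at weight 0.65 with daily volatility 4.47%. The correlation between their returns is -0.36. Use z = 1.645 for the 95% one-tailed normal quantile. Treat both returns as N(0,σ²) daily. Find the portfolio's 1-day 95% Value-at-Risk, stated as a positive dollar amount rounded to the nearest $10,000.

σ_p² = 0.35²·1.35² + 0.65²·4.47² + 2·-0.36·0.35·0.65·1.35·4.47 = 7.6767 (%²).
σ_p = √7.6767 = 2.771%.
VaR = 1.645 × 2.771% = 4.558%; on $500,000,000 that is $22,790,000.

$22,790,000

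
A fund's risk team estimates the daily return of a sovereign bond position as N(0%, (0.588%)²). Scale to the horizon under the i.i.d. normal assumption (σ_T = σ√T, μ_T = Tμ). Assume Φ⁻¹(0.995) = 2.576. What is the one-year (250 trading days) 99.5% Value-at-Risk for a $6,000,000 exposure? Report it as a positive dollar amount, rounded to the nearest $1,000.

σ_{250d} = 0.588% × √250 = 9.297%.
VaR = 2.576 × 9.297% = 23.949%.
On $6,000,000: 0.23949 × $6,000,000 = $1,436,940.

$1,437,000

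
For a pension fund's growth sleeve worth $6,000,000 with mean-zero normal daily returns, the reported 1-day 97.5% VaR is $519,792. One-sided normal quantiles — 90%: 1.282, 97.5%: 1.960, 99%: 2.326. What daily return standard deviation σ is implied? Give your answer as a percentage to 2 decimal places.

4.42%

VaR as a fraction: $519,792 / $6,000,000 = 8.663%.
σ = VaR / z = 8.663% / 1.960 = 4.420%.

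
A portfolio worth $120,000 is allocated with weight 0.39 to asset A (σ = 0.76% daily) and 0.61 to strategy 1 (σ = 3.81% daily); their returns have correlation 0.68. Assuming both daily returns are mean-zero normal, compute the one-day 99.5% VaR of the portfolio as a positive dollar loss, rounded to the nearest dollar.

σ_p² = 0.39²·0.76² + 0.61²·3.81² + 2·0.68·0.39·0.61·0.76·3.81 = 6.4261 (%²).
σ_p = √6.4261 = 2.535%.
At 99.5%, z = 2.576.
VaR = 2.576 × 2.535% = 6.530%; on $120,000 that is $7,836.

$7,836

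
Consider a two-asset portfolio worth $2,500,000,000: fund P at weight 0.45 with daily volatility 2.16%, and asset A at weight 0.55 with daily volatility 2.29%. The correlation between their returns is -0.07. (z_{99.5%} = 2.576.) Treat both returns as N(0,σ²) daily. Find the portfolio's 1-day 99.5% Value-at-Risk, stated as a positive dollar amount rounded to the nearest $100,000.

σ_p² = 0.45²·2.16² + 0.55²·2.29² + 2·-0.07·0.45·0.55·2.16·2.29 = 2.3597 (%²).
σ_p = √2.3597 = 1.536%.
VaR = 2.576 × 1.536% = 3.957%; on $2,500,000,000 that is $98,925,000.

$98,900,000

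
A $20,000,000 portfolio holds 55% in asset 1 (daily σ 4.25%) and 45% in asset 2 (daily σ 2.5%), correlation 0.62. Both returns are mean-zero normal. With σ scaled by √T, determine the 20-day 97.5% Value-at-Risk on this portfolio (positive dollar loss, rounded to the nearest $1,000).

$5,541,000

σ_p = √(0.55²·4.25² + 0.45²·2.5² + 2·0.62·0.55·0.45·4.25·2.5) = 3.161%.
σ_{20d} = 3.161% × √20 = 14.136%.
z(97.5%) = 1.960.
VaR = 1.960 × 14.136% = 27.707%; on $20,000,000 that is $5,541,400.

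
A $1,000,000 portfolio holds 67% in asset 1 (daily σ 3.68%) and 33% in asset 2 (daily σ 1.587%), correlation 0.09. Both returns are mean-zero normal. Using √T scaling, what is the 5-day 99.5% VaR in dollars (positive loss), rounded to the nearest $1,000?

$148,000

σ_p = √(0.67²·3.68² + 0.33²·1.587² + 2·0.09·0.67·0.33·3.68·1.587) = 2.566%.
σ_{5d} = 2.566% × √5 = 5.738%.
z(99.5%) = 2.576.
VaR = 2.576 × 5.738% = 14.781%; on $1,000,000 that is $147,810.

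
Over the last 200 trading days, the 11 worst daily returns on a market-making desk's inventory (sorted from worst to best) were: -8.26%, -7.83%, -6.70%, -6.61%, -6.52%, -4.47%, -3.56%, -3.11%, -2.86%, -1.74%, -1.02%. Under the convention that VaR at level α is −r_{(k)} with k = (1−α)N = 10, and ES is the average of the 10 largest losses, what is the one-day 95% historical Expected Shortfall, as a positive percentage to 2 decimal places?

5.17%

The 10 worst returns sum to -51.66%.
ES = −(-51.66%) / 10 = 5.166% ≈ 5.17%.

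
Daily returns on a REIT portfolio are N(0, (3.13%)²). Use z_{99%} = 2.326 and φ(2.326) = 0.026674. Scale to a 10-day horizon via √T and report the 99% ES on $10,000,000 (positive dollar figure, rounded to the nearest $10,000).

$2,640,000

σ_{10d} = 3.13% × √10 = 9.898%.
ES multiplier = φ(z)/(1−α) = 0.026674/0.01 = 2.667.
ES = 9.898% × 2.667 = 26.398%; on $10,000,000: $2,639,800.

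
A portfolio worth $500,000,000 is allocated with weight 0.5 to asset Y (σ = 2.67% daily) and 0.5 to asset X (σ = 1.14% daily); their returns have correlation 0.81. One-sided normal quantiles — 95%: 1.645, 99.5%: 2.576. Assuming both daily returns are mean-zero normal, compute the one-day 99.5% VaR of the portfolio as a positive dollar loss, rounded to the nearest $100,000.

σ_p² = 0.5²·2.67² + 0.5²·1.14² + 2·0.81·0.5·0.5·2.67·1.14 = 3.3399 (%²).
σ_p = √3.3399 = 1.828%.
VaR = 2.576 × 1.828% = 4.709%; on $500,000,000 that is $23,545,000.

$23,500,000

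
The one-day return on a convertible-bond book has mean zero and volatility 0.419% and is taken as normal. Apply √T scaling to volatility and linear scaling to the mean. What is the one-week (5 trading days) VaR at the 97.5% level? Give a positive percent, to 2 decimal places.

1.84%

At 97.5%, z = 1.960.
σ_{5d} = 0.419% × √5 = 0.937%.
VaR = 1.960 × 0.937% = 1.837%.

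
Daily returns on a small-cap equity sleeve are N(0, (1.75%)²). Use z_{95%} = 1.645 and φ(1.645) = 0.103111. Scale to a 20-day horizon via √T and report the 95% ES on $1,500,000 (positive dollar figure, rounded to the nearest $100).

$242,100

σ_{20d} = 1.75% × √20 = 7.826%.
ES multiplier = φ(z)/(1−α) = 0.103111/0.05 = 2.062.
ES = 7.826% × 2.062 = 16.137%; on $1,500,000: $242,055.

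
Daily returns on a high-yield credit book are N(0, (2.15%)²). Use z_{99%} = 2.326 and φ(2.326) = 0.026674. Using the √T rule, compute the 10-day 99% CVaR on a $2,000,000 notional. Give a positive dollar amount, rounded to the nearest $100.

$362,700

σ_{10d} = 2.15% × √10 = 6.799%.
ES multiplier = φ(z)/(1−α) = 0.026674/0.01 = 2.667.
ES = 6.799% × 2.667 = 18.133%; on $2,000,000: $362,660.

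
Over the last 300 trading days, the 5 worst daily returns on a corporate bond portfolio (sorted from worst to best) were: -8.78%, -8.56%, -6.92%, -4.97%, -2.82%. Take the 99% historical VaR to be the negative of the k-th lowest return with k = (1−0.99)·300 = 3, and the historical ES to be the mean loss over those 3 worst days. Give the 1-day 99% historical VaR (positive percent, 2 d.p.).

6.92%

k = 3; the 3rd lowest return is -6.92%, so VaR = 6.92%.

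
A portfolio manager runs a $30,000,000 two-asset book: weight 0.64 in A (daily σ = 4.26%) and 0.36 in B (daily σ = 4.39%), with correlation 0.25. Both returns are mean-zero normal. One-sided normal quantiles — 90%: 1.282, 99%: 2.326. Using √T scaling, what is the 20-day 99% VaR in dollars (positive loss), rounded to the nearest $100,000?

σ_p = √(0.64²·4.26² + 0.36²·4.39² + 2·0.25·0.64·0.36·4.26·4.39) = 3.476%.
σ_{20d} = 3.476% × √20 = 15.545%.
VaR = 2.326 × 15.545% = 36.158%; on $30,000,000 that is $10,847,400.

$10,800,000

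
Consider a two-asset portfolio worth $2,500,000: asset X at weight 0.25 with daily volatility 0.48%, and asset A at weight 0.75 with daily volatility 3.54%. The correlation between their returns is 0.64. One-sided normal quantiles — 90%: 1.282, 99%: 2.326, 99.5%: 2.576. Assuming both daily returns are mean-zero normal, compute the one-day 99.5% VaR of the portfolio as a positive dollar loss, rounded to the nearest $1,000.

$176,000

σ_p² = 0.25²·0.48² + 0.75²·3.54² + 2·0.64·0.25·0.75·0.48·3.54 = 7.4712 (%²).
σ_p = √7.4712 = 2.733%.
VaR = 2.576 × 2.733% = 7.040%; on $2,500,000 that is $176,000.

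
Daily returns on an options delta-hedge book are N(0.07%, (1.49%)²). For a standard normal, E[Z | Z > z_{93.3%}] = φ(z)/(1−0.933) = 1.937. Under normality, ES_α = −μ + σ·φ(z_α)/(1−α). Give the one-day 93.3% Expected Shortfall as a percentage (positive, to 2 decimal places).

2.82%

ES = −(0.07%) + 1.49% × 1.937 = 2.816%.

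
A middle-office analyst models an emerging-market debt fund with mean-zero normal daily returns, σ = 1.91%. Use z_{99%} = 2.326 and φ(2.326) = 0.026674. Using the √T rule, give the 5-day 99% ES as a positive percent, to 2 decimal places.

11.39%

σ_{5d} = 1.91% × √5 = 4.271%.
ES multiplier = φ(z)/(1−α) = 0.026674/0.01 = 2.667.
ES = 4.271% × 2.667 = 11.391%.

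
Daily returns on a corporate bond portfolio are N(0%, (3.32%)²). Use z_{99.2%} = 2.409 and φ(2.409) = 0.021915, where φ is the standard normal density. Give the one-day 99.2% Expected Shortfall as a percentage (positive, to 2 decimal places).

9.09%

Tail multiplier: φ(z)/(1−α) = 0.021915 / 0.008 = 2.739.
ES = 3.32% × 2.739 = 9.093%.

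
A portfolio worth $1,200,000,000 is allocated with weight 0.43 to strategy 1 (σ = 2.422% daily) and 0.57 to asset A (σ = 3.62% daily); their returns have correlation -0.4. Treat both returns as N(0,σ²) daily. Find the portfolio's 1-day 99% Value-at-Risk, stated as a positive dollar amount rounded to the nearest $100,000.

σ_p² = 0.43²·2.422² + 0.57²·3.62² + 2·-0.4·0.43·0.57·2.422·3.62 = 3.6231 (%²).
σ_p = √3.6231 = 1.903%.
At 99%, z = 2.326.
VaR = 2.326 × 1.903% = 4.426%; on $1,200,000,000 that is $53,112,000.

$53,100,000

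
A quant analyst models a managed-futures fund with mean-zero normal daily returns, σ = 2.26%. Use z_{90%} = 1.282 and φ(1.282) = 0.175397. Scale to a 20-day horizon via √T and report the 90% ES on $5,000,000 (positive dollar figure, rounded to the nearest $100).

σ_{20d} = 2.26% × √20 = 10.107%.
ES multiplier = φ(z)/(1−α) = 0.175397/0.1 = 1.754.
ES = 10.107% × 1.754 = 17.728%; on $5,000,000: $886,400.

$886,400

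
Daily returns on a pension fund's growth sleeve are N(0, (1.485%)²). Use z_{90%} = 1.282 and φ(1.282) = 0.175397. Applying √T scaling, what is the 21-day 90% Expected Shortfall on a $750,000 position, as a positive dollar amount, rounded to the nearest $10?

$89,520

σ_{21d} = 1.485% × √21 = 6.805%.
ES multiplier = φ(z)/(1−α) = 0.175397/0.1 = 1.754.
ES = 6.805% × 1.754 = 11.936%; on $750,000: $89,520.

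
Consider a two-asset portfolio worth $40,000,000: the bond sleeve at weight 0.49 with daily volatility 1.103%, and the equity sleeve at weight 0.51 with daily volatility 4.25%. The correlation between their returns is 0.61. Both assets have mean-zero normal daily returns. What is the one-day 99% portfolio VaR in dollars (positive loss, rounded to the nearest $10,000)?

σ_p² = 0.49²·1.103² + 0.51²·4.25² + 2·0.61·0.49·0.51·1.103·4.25 = 6.4194 (%²).
σ_p = √6.4194 = 2.534%.
At 99%, z = 2.326.
VaR = 2.326 × 2.534% = 5.894%; on $40,000,000 that is $2,357,600.

$2,360,000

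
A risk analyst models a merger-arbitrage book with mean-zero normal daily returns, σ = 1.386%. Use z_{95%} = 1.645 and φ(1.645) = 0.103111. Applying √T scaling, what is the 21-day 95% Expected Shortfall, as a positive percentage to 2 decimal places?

13.10%

σ_{21d} = 1.386% × √21 = 6.351%.
ES multiplier = φ(z)/(1−α) = 0.103111/0.05 = 2.062.
ES = 6.351% × 2.062 = 13.096%.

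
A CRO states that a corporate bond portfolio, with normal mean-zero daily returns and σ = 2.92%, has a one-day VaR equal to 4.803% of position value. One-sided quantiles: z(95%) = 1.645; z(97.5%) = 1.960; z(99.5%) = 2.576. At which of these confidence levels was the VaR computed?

95%

Implied z = VaR/σ = 4.803 / 2.92 = 1.645.
This matches z(95%) = 1.645.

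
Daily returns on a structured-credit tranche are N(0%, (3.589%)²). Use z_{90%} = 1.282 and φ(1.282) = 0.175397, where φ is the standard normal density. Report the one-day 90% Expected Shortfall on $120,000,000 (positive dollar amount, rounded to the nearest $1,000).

Tail multiplier: φ(z)/(1−α) = 0.175397 / 0.1 = 1.754.
ES = 3.589% × 1.754 = 6.295%.
On $120,000,000: 0.06295 × $120,000,000 = $7,554,000.

$7,554,000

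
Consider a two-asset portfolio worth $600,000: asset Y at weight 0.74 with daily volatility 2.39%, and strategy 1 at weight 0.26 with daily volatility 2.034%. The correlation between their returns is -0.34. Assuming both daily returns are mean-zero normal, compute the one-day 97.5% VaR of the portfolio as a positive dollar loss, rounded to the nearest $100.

$19,600

σ_p² = 0.74²·2.39² + 0.26²·2.034² + 2·-0.34·0.74·0.26·2.39·2.034 = 2.7716 (%²).
σ_p = √2.7716 = 1.665%.
At 97.5%, z = 1.960.
VaR = 1.960 × 1.665% = 3.263%; on $600,000 that is $19,578.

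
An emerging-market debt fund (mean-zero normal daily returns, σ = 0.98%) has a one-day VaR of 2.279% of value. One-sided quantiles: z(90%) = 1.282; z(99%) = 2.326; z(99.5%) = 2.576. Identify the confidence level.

Implied z = VaR/σ = 2.279 / 0.98 = 2.326.
This matches z(99%) = 2.326.

99%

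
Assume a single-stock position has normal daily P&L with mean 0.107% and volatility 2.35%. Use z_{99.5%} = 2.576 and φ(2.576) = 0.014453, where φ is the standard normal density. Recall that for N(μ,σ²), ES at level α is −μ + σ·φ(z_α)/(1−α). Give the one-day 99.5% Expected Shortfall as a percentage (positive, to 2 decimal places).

6.69%

Tail multiplier: φ(z)/(1−α) = 0.014453 / 0.005 = 2.891.
ES = −(0.107%) + 2.35% × 2.891 = 6.687%.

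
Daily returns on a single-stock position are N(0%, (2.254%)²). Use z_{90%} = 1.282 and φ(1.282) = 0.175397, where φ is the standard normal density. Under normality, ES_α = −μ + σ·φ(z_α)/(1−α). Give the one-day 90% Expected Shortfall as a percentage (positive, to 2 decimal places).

Tail multiplier: φ(z)/(1−α) = 0.175397 / 0.1 = 1.754.
ES = 2.254% × 1.754 = 3.954%.

3.95%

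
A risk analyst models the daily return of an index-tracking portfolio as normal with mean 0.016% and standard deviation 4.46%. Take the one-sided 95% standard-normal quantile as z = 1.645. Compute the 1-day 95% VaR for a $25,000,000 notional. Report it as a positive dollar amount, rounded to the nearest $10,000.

$1,830,000

VaR = −μ + z·σ = −(0.016%) + 1.645 × 4.46% = 7.321%.
On $25,000,000: 0.07321 × $25,000,000 = $1,830,250.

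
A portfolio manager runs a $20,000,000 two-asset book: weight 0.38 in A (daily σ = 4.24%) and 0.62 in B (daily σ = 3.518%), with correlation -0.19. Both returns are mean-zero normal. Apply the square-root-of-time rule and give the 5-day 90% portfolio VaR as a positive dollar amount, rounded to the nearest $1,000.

$1,406,000

σ_p = √(0.38²·4.24² + 0.62²·3.518² + 2·-0.19·0.38·0.62·4.24·3.518) = 2.453%.
σ_{5d} = 2.453% × √5 = 5.485%.
z(90%) = 1.282.
VaR = 1.282 × 5.485% = 7.032%; on $20,000,000 that is $1,406,400.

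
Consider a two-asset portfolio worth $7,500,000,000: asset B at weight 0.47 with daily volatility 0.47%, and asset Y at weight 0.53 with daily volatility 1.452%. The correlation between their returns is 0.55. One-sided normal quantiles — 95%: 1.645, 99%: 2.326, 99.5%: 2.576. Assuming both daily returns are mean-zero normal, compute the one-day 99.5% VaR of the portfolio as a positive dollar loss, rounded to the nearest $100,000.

$175,800,000

σ_p² = 0.47²·0.47² + 0.53²·1.452² + 2·0.55·0.47·0.53·0.47·1.452 = 0.8280 (%²).
σ_p = √0.8280 = 0.910%.
VaR = 2.576 × 0.910% = 2.344%; on $7,500,000,000 that is $175,800,000.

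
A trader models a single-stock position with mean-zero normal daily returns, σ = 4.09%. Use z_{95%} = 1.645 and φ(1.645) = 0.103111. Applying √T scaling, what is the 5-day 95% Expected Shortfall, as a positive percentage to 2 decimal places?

σ_{5d} = 4.09% × √5 = 9.146%.
ES multiplier = φ(z)/(1−α) = 0.103111/0.05 = 2.062.
ES = 9.146% × 2.062 = 18.859%.

18.86%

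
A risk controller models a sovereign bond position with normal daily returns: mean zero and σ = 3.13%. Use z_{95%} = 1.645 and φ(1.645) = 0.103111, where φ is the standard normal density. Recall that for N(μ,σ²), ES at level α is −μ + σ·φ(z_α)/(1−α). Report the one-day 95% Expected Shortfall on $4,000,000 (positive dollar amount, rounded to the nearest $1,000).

Tail multiplier: φ(z)/(1−α) = 0.103111 / 0.05 = 2.062.
ES = 3.13% × 2.062 = 6.454%.
On $4,000,000: 0.06454 × $4,000,000 = $258,160.

$258,000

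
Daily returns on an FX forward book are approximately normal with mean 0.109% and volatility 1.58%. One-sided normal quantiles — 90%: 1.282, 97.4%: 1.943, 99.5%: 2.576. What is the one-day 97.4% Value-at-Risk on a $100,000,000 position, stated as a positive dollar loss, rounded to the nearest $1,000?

VaR = −μ + z·σ = −(0.109%) + 1.943 × 1.58% = 2.961%.
On $100,000,000: 0.02961 × $100,000,000 = $2,961,000.

$2,961,000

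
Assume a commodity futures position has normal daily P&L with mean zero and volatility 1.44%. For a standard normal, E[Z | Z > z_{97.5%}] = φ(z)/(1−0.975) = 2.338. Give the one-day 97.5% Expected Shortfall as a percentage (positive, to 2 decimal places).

3.37%

ES = 1.44% × 2.338 = 3.367%.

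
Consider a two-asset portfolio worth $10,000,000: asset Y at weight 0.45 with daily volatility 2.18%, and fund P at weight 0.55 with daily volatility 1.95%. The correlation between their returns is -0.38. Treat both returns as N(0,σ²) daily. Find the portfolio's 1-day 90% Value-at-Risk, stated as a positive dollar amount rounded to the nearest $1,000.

σ_p² = 0.45²·2.18² + 0.55²·1.95² + 2·-0.38·0.45·0.55·2.18·1.95 = 1.3130 (%²).
σ_p = √1.3130 = 1.146%.
At 90%, z = 1.282.
VaR = 1.282 × 1.146% = 1.469%; on $10,000,000 that is $146,900.

$147,000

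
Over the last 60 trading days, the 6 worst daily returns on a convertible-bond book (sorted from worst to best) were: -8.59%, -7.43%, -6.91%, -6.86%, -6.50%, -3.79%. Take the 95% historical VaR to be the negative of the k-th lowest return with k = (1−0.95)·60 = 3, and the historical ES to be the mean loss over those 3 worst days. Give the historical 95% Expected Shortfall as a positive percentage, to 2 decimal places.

The 3 worst returns sum to -22.93%.
ES = −(-22.93%) / 3 = 7.6433…% ≈ 7.64%.

7.64%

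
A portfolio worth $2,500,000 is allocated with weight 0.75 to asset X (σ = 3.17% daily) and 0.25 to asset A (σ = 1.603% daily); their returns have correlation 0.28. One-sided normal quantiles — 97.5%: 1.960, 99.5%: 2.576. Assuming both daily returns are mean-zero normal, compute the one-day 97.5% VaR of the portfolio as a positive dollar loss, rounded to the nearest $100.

$123,400

σ_p² = 0.75²·3.17² + 0.25²·1.603² + 2·0.28·0.75·0.25·3.17·1.603 = 6.3467 (%²).
σ_p = √6.3467 = 2.519%.
VaR = 1.960 × 2.519% = 4.937%; on $2,500,000 that is $123,425.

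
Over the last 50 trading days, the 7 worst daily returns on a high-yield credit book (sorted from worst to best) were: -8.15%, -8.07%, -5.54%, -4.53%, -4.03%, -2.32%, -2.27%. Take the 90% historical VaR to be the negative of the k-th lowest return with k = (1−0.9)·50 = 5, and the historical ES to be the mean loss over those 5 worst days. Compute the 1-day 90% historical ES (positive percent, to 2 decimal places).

The 5 worst returns sum to -30.32%.
ES = −(-30.32%) / 5 = 6.064% ≈ 6.06%.

6.06%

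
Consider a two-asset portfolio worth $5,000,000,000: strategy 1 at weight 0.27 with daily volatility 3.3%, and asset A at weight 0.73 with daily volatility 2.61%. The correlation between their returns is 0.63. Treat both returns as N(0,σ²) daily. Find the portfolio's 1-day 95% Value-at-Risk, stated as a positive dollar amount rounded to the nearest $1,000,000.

σ_p² = 0.27²·3.3² + 0.73²·2.61² + 2·0.63·0.27·0.73·3.3·2.61 = 6.5631 (%²).
σ_p = √6.5631 = 2.562%.
At 95%, z = 1.645.
VaR = 1.645 × 2.562% = 4.214%; on $5,000,000,000 that is $210,700,000.

$211,000,000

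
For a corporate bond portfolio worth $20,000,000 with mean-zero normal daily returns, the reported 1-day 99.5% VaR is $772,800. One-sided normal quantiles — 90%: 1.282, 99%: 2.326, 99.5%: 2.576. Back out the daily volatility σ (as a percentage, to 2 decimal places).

VaR as a fraction: $772,800 / $20,000,000 = 3.864%.
σ = VaR / z = 3.864% / 2.576 = 1.500%.

1.50%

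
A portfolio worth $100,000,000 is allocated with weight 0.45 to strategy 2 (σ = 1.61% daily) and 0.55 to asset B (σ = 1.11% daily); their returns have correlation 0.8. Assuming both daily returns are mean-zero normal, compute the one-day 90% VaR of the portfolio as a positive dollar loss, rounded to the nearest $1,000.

$1,624,000

σ_p² = 0.45²·1.61² + 0.55²·1.11² + 2·0.8·0.45·0.55·1.61·1.11 = 1.6053 (%²).
σ_p = √1.6053 = 1.267%.
At 90%, z = 1.282.
VaR = 1.282 × 1.267% = 1.624%; on $100,000,000 that is $1,624,000.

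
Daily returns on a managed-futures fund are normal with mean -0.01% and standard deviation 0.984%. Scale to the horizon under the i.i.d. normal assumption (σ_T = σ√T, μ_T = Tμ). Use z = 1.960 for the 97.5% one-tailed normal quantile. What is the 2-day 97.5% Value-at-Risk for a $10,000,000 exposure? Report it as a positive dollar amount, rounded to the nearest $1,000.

σ_{2d} = 0.984% × √2 = 1.392%; μ_{2d} = 2 × -0.01% = -0.020%.
VaR = −(-0.020%) + 1.960 × 1.392% = 2.748%.
On $10,000,000: 0.02748 × $10,000,000 = $274,800.

$275,000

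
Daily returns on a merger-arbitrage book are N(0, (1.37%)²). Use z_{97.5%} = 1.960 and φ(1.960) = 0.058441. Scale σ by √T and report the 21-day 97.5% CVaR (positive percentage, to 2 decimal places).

σ_{21d} = 1.37% × √21 = 6.278%.
ES multiplier = φ(z)/(1−α) = 0.058441/0.025 = 2.338.
ES = 6.278% × 2.338 = 14.678%.

14.68%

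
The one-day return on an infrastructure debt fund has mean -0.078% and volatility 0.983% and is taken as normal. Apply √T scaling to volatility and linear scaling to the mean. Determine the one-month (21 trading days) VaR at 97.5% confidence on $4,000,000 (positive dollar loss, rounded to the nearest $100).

At 97.5%, z = 1.960.
σ_{21d} = 0.983% × √21 = 4.505%; μ_{21d} = 21 × -0.078% = -1.638%.
VaR = −(-1.638%) + 1.960 × 4.505% = 10.468%.
On $4,000,000: 0.10468 × $4,000,000 = $418,720.

$418,700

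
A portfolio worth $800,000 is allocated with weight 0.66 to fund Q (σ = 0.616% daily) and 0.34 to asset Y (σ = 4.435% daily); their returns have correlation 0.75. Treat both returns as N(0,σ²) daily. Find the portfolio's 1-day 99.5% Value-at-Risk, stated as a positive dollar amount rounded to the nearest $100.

$37,800

σ_p² = 0.66²·0.616² + 0.34²·4.435² + 2·0.75·0.66·0.34·0.616·4.435 = 3.3586 (%²).
σ_p = √3.3586 = 1.833%.
At 99.5%, z = 2.576.
VaR = 2.576 × 1.833% = 4.722%; on $800,000 that is $37,776.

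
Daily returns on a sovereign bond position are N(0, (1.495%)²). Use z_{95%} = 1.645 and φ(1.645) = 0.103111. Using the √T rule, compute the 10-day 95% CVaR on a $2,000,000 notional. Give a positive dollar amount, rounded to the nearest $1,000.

σ_{10d} = 1.495% × √10 = 4.728%.
ES multiplier = φ(z)/(1−α) = 0.103111/0.05 = 2.062.
ES = 4.728% × 2.062 = 9.749%; on $2,000,000: $194,980.

$195,000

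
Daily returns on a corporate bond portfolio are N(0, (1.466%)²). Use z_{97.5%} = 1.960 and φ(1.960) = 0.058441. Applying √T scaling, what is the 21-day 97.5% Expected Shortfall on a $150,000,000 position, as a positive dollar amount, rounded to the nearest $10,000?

σ_{21d} = 1.466% × √21 = 6.718%.
ES multiplier = φ(z)/(1−α) = 0.058441/0.025 = 2.338.
ES = 6.718% × 2.338 = 15.707%; on $150,000,000: $23,560,500.

$23,560,000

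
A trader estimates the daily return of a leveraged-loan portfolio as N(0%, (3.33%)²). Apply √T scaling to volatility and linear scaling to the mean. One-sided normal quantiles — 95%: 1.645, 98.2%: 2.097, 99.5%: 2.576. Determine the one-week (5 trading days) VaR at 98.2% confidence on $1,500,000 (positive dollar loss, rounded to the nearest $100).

$234,200

σ_{5d} = 3.33% × √5 = 7.446%.
VaR = 2.097 × 7.446% = 15.614%.
On $1,500,000: 0.15614 × $1,500,000 = $234,210.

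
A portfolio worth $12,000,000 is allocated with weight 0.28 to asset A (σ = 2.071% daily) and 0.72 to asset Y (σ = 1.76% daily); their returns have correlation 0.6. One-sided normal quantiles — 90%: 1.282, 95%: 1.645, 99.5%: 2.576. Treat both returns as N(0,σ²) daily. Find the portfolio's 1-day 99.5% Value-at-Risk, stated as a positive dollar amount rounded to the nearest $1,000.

σ_p² = 0.28²·2.071² + 0.72²·1.76² + 2·0.6·0.28·0.72·2.071·1.76 = 2.8238 (%²).
σ_p = √2.8238 = 1.680%.
VaR = 2.576 × 1.680% = 4.328%; on $12,000,000 that is $519,360.

$519,000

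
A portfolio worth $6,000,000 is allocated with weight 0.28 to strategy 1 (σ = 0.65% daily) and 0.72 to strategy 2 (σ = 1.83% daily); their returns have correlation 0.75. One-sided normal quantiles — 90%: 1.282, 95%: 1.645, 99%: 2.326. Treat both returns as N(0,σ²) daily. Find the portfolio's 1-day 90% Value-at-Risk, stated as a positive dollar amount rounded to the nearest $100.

σ_p² = 0.28²·0.65² + 0.72²·1.83² + 2·0.75·0.28·0.72·0.65·1.83 = 2.1289 (%²).
σ_p = √2.1289 = 1.459%.
VaR = 1.282 × 1.459% = 1.870%; on $6,000,000 that is $112,200.

$112,200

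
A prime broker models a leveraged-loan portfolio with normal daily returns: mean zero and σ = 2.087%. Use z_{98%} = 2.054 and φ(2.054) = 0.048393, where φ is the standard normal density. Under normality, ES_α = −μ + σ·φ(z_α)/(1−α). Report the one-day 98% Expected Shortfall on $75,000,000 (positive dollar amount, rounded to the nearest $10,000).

Tail multiplier: φ(z)/(1−α) = 0.048393 / 0.02 = 2.420.
ES = 2.087% × 2.420 = 5.051%.
On $75,000,000: 0.05051 × $75,000,000 = $3,788,250.

$3,790,000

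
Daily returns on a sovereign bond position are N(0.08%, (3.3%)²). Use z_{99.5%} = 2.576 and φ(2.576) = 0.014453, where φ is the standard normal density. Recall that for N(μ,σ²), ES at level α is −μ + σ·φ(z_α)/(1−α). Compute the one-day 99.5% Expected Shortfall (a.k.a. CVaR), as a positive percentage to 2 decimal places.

Tail multiplier: φ(z)/(1−α) = 0.014453 / 0.005 = 2.891.
ES = −(0.08%) + 3.3% × 2.891 = 9.460%.

9.46%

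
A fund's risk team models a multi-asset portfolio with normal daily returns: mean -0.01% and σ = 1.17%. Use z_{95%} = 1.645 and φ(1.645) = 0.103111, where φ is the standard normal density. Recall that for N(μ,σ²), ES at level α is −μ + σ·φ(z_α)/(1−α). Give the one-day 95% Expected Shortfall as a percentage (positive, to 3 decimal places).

2.423%

Tail multiplier: φ(z)/(1−α) = 0.103111 / 0.05 = 2.062.
ES = −(-0.01%) + 1.17% × 2.062 = 2.423%.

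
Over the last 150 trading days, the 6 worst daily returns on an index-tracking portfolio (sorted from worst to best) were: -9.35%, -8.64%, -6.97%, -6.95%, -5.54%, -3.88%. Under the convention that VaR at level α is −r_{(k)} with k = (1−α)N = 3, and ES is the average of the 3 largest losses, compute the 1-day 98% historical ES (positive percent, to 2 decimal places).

8.32%

The 3 worst returns sum to -24.96%.
ES = −(-24.96%) / 3 = 8.32%.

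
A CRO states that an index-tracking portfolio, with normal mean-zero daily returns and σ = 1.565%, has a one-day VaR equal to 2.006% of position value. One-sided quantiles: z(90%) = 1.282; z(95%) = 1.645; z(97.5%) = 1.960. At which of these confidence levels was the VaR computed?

Implied z = VaR/σ = 2.006 / 1.565 = 1.282.
This matches z(90%) = 1.282.

90%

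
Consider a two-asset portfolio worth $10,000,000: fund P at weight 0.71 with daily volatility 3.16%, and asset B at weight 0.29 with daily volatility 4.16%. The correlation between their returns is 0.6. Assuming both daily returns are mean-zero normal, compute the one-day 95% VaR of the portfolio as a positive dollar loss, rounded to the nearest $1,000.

$513,000

σ_p² = 0.71²·3.16² + 0.29²·4.16² + 2·0.6·0.71·0.29·3.16·4.16 = 9.7372 (%²).
σ_p = √9.7372 = 3.120%.
At 95%, z = 1.645.
VaR = 1.645 × 3.120% = 5.132%; on $10,000,000 that is $513,200.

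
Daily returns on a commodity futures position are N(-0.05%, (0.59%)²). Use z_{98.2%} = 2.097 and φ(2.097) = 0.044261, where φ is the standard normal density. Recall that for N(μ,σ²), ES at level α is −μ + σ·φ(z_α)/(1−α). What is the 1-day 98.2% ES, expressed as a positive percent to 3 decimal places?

Tail multiplier: φ(z)/(1−α) = 0.044261 / 0.018 = 2.459.
ES = −(-0.05%) + 0.59% × 2.459 = 1.501%.

1.501%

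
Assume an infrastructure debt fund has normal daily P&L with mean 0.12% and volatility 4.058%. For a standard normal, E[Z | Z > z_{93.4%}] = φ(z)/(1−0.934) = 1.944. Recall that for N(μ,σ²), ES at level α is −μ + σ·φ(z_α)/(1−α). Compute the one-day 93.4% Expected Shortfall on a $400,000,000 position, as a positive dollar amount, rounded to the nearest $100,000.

ES = −(0.12%) + 4.058% × 1.944 = 7.769%.
On $400,000,000: 0.07769 × $400,000,000 = $31,076,000.

$31,100,000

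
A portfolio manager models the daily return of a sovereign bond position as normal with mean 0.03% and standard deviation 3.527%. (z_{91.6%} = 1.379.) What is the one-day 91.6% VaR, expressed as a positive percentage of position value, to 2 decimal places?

VaR = −μ + z·σ = −(0.03%) + 1.379 × 3.527% = 4.834%.

4.83%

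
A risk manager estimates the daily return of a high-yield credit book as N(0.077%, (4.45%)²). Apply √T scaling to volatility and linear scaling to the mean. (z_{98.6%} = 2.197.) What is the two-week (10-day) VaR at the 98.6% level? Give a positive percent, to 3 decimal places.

30.146%

σ_{10d} = 4.45% × √10 = 14.072%; μ_{10d} = 10 × 0.077% = 0.770%.
VaR = −(0.770%) + 2.197 × 14.072% = 30.146%.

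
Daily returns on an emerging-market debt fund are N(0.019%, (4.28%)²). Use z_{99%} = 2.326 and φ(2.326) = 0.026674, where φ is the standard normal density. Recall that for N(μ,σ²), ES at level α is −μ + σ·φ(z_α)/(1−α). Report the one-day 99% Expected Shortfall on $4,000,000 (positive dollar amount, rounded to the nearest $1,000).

$456,000

Tail multiplier: φ(z)/(1−α) = 0.026674 / 0.01 = 2.667.
ES = −(0.019%) + 4.28% × 2.667 = 11.396%.
On $4,000,000: 0.11396 × $4,000,000 = $455,840.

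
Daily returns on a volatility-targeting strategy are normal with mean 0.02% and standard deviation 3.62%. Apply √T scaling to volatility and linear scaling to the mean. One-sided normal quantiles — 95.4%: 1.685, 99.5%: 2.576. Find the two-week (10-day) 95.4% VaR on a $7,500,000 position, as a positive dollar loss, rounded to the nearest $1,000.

$1,432,000

σ_{10d} = 3.62% × √10 = 11.447%; μ_{10d} = 10 × 0.02% = 0.200%.
VaR = −(0.200%) + 1.685 × 11.447% = 19.088%.
On $7,500,000: 0.19088 × $7,500,000 = $1,431,600.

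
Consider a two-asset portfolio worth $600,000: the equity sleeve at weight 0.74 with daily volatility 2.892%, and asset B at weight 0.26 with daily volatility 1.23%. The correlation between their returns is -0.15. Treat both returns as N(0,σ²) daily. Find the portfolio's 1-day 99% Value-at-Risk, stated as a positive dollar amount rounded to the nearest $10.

σ_p² = 0.74²·2.892² + 0.26²·1.23² + 2·-0.15·0.74·0.26·2.892·1.23 = 4.4769 (%²).
σ_p = √4.4769 = 2.116%.
At 99%, z = 2.326.
VaR = 2.326 × 2.116% = 4.922%; on $600,000 that is $29,532.

$29,530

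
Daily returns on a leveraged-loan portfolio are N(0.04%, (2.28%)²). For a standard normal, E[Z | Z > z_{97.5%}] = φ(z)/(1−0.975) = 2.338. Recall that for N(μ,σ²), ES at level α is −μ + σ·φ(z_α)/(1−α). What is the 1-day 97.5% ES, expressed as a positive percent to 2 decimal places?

5.29%

ES = −(0.04%) + 2.28% × 2.338 = 5.291%.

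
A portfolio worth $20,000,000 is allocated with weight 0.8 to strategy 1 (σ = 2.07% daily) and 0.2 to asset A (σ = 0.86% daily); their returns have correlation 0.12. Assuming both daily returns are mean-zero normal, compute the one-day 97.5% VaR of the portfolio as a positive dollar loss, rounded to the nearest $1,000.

σ_p² = 0.8²·2.07² + 0.2²·0.86² + 2·0.12·0.8·0.2·2.07·0.86 = 2.8403 (%²).
σ_p = √2.8403 = 1.685%.
At 97.5%, z = 1.960.
VaR = 1.960 × 1.685% = 3.303%; on $20,000,000 that is $660,600.

$661,000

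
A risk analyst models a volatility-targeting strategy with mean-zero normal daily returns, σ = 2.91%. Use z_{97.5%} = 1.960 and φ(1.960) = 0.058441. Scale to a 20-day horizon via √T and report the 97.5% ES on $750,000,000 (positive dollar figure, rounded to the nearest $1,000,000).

σ_{20d} = 2.91% × √20 = 13.014%.
ES multiplier = φ(z)/(1−α) = 0.058441/0.025 = 2.338.
ES = 13.014% × 2.338 = 30.427%; on $750,000,000: $228,202,500.

$228,000,000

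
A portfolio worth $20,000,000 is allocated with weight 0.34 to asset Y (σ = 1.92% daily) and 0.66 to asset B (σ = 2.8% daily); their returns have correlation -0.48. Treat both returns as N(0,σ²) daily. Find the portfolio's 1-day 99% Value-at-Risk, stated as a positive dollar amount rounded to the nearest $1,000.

$762,000

σ_p² = 0.34²·1.92² + 0.66²·2.8² + 2·-0.48·0.34·0.66·1.92·2.8 = 2.6831 (%²).
σ_p = √2.6831 = 1.638%.
At 99%, z = 2.326.
VaR = 2.326 × 1.638% = 3.810%; on $20,000,000 that is $762,000.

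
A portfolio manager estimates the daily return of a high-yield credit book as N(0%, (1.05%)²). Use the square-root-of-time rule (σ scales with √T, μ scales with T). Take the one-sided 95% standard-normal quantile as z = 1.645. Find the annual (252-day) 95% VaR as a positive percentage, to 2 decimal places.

σ_{252d} = 1.05% × √252 = 16.668%.
VaR = 1.645 × 16.668% = 27.419%.

27.42%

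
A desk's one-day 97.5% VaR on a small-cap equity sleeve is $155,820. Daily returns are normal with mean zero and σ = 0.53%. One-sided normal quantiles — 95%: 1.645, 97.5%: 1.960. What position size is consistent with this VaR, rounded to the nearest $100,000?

VaR as a fraction of value: z·σ = 1.960 × 0.53% = 1.0388%.
Position = $155,820 / 0.010388 = $15,000,000.

$15,000,000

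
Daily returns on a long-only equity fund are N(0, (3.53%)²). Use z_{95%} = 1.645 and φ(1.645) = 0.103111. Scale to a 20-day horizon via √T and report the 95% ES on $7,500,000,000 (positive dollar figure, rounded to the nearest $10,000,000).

$2,440,000,000

σ_{20d} = 3.53% × √20 = 15.787%.
ES multiplier = φ(z)/(1−α) = 0.103111/0.05 = 2.062.
ES = 15.787% × 2.062 = 32.553%; on $7,500,000,000: $2,441,475,000.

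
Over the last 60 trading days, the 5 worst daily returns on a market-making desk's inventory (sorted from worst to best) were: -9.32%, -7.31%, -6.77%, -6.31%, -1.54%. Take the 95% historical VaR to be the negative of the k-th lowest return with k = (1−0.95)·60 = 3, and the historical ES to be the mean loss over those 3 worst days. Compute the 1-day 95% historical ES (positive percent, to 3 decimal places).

7.800%

The 3 worst returns sum to -23.40%.
ES = −(-23.40%) / 3 = 7.8% ≈ 7.800%.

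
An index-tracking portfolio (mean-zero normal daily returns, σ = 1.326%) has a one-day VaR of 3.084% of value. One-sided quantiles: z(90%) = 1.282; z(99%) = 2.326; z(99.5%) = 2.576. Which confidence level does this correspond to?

Implied z = VaR/σ = 3.084 / 1.326 = 2.326.
This matches z(99%) = 2.326.

99%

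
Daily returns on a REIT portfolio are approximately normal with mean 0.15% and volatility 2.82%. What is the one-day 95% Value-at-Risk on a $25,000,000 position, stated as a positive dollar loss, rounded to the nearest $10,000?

$1,120,000

At 95% one-sided, z = 1.645.
VaR = −μ + z·σ = −(0.15%) + 1.645 × 2.82% = 4.489%.
On $25,000,000: 0.04489 × $25,000,000 = $1,122,250.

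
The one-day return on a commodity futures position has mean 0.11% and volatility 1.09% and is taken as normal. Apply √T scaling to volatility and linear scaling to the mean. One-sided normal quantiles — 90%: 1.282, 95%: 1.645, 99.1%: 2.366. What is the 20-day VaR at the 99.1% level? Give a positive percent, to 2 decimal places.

σ_{20d} = 1.09% × √20 = 4.875%; μ_{20d} = 20 × 0.11% = 2.200%.
VaR = −(2.200%) + 2.366 × 4.875% = 9.334%.

9.33%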